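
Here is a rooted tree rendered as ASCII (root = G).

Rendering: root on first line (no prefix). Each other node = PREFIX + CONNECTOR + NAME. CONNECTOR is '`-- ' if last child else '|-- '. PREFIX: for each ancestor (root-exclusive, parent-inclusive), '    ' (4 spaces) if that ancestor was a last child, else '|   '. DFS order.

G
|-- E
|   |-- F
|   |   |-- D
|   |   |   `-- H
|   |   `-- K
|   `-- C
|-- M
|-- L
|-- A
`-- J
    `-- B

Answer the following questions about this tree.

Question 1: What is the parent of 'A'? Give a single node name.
Scan adjacency: A appears as child of G

Answer: G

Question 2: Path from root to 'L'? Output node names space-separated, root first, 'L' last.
Walk down from root: G -> L

Answer: G L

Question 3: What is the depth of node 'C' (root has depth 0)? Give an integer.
Answer: 2

Derivation:
Path from root to C: G -> E -> C
Depth = number of edges = 2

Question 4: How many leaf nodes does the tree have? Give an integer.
Leaves (nodes with no children): A, B, C, H, K, L, M

Answer: 7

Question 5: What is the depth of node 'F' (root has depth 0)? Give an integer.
Path from root to F: G -> E -> F
Depth = number of edges = 2

Answer: 2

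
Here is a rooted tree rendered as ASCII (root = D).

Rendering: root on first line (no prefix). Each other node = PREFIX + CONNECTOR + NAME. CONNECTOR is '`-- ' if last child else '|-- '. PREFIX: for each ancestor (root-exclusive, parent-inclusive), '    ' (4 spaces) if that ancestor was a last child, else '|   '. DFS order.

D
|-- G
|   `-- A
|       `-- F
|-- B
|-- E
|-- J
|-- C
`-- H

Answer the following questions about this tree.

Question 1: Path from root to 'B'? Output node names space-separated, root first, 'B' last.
Walk down from root: D -> B

Answer: D B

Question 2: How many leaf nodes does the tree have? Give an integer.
Answer: 6

Derivation:
Leaves (nodes with no children): B, C, E, F, H, J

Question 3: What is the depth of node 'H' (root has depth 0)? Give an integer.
Answer: 1

Derivation:
Path from root to H: D -> H
Depth = number of edges = 1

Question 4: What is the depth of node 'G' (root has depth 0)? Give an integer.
Path from root to G: D -> G
Depth = number of edges = 1

Answer: 1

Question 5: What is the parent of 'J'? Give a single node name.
Answer: D

Derivation:
Scan adjacency: J appears as child of D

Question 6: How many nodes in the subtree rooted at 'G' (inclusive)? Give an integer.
Subtree rooted at G contains: A, F, G
Count = 3

Answer: 3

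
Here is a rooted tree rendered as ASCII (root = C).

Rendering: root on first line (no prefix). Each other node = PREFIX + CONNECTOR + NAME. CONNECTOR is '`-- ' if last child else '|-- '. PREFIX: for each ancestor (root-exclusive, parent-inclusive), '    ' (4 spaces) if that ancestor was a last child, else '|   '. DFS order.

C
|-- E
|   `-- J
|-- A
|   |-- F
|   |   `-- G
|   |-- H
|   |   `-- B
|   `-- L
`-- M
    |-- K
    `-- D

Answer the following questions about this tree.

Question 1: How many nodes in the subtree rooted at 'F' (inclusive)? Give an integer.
Answer: 2

Derivation:
Subtree rooted at F contains: F, G
Count = 2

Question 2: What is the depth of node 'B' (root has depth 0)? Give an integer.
Answer: 3

Derivation:
Path from root to B: C -> A -> H -> B
Depth = number of edges = 3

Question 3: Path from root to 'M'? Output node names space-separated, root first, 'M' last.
Walk down from root: C -> M

Answer: C M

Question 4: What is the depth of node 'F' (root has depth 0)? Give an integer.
Path from root to F: C -> A -> F
Depth = number of edges = 2

Answer: 2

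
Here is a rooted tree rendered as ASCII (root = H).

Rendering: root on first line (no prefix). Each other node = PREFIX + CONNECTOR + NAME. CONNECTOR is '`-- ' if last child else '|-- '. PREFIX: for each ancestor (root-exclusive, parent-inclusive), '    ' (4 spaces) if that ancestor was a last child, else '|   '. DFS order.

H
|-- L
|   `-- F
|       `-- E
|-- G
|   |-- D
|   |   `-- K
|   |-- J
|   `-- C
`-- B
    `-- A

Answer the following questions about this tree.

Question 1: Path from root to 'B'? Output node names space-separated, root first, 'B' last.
Walk down from root: H -> B

Answer: H B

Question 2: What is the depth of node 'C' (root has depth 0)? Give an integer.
Answer: 2

Derivation:
Path from root to C: H -> G -> C
Depth = number of edges = 2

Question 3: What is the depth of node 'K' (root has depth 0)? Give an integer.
Path from root to K: H -> G -> D -> K
Depth = number of edges = 3

Answer: 3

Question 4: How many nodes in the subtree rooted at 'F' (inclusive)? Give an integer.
Subtree rooted at F contains: E, F
Count = 2

Answer: 2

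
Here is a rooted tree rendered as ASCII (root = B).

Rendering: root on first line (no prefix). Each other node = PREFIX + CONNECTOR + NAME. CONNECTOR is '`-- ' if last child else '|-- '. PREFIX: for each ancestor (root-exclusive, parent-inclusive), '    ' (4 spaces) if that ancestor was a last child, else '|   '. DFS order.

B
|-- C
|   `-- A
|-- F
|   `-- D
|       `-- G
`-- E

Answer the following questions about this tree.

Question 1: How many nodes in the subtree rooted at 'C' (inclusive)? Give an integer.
Answer: 2

Derivation:
Subtree rooted at C contains: A, C
Count = 2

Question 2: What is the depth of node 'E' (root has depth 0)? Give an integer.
Answer: 1

Derivation:
Path from root to E: B -> E
Depth = number of edges = 1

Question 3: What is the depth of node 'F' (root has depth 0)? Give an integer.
Path from root to F: B -> F
Depth = number of edges = 1

Answer: 1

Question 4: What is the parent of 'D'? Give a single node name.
Answer: F

Derivation:
Scan adjacency: D appears as child of F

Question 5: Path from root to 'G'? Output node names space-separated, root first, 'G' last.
Walk down from root: B -> F -> D -> G

Answer: B F D G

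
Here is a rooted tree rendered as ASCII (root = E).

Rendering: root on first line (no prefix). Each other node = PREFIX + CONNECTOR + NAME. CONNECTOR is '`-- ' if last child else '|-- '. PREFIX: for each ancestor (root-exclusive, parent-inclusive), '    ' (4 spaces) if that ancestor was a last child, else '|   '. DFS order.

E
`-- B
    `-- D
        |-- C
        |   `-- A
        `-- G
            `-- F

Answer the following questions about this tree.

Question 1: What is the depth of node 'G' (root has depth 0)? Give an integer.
Answer: 3

Derivation:
Path from root to G: E -> B -> D -> G
Depth = number of edges = 3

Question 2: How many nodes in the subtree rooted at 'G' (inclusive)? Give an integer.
Subtree rooted at G contains: F, G
Count = 2

Answer: 2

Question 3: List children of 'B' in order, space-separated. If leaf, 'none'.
Answer: D

Derivation:
Node B's children (from adjacency): D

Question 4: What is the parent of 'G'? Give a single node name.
Answer: D

Derivation:
Scan adjacency: G appears as child of D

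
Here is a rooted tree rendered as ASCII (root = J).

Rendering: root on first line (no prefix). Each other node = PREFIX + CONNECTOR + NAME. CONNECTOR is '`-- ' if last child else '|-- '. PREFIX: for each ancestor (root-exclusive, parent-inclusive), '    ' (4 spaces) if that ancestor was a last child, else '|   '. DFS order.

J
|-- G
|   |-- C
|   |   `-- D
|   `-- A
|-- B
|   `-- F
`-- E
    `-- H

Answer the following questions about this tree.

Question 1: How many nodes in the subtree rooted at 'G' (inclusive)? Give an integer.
Subtree rooted at G contains: A, C, D, G
Count = 4

Answer: 4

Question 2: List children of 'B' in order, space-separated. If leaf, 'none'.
Node B's children (from adjacency): F

Answer: F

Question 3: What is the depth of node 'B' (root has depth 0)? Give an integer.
Path from root to B: J -> B
Depth = number of edges = 1

Answer: 1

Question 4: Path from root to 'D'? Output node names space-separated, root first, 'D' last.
Answer: J G C D

Derivation:
Walk down from root: J -> G -> C -> D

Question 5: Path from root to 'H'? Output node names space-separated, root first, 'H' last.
Walk down from root: J -> E -> H

Answer: J E H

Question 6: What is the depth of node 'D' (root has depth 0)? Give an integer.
Path from root to D: J -> G -> C -> D
Depth = number of edges = 3

Answer: 3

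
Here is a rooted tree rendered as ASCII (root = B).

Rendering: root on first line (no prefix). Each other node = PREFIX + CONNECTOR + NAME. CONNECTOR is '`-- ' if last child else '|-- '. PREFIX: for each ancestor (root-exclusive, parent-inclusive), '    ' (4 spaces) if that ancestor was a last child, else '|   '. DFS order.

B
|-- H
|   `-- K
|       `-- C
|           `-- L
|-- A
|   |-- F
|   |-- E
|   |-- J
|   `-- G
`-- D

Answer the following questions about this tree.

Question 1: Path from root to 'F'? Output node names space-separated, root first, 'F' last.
Walk down from root: B -> A -> F

Answer: B A F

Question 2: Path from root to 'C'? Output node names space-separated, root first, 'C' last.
Walk down from root: B -> H -> K -> C

Answer: B H K C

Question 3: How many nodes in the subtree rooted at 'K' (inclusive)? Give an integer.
Answer: 3

Derivation:
Subtree rooted at K contains: C, K, L
Count = 3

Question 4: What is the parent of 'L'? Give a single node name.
Answer: C

Derivation:
Scan adjacency: L appears as child of C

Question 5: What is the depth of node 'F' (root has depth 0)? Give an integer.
Path from root to F: B -> A -> F
Depth = number of edges = 2

Answer: 2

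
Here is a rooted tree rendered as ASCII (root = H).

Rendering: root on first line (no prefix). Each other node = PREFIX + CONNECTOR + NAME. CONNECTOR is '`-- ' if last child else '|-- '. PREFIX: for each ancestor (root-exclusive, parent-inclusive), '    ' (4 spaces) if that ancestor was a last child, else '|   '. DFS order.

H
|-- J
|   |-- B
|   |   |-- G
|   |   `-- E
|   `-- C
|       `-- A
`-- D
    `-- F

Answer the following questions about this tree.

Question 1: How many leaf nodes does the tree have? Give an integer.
Leaves (nodes with no children): A, E, F, G

Answer: 4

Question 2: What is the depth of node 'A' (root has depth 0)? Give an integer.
Path from root to A: H -> J -> C -> A
Depth = number of edges = 3

Answer: 3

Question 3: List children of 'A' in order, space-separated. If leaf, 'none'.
Node A's children (from adjacency): (leaf)

Answer: none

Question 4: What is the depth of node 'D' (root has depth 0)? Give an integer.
Path from root to D: H -> D
Depth = number of edges = 1

Answer: 1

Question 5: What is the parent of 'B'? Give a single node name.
Answer: J

Derivation:
Scan adjacency: B appears as child of J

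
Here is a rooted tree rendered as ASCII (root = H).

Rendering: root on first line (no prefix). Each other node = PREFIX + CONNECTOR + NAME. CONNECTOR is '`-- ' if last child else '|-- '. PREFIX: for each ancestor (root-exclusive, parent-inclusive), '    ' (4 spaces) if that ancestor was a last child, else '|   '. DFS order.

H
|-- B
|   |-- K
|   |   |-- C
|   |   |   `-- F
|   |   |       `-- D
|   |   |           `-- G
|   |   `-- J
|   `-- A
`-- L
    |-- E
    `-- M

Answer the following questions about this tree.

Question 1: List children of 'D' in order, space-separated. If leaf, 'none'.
Answer: G

Derivation:
Node D's children (from adjacency): G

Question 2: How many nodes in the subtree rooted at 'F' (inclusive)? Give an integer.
Subtree rooted at F contains: D, F, G
Count = 3

Answer: 3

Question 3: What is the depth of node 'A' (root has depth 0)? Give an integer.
Answer: 2

Derivation:
Path from root to A: H -> B -> A
Depth = number of edges = 2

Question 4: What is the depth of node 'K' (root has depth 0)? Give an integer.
Answer: 2

Derivation:
Path from root to K: H -> B -> K
Depth = number of edges = 2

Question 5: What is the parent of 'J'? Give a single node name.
Answer: K

Derivation:
Scan adjacency: J appears as child of K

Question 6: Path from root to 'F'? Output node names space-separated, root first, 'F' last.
Answer: H B K C F

Derivation:
Walk down from root: H -> B -> K -> C -> F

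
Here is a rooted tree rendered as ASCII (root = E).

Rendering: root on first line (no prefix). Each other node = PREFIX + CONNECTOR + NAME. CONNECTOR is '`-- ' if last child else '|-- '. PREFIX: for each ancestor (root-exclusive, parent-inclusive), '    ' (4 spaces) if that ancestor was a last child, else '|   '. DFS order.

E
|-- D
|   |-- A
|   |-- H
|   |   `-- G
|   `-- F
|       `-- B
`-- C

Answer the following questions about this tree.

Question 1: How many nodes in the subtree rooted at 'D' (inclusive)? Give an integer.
Answer: 6

Derivation:
Subtree rooted at D contains: A, B, D, F, G, H
Count = 6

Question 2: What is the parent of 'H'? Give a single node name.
Answer: D

Derivation:
Scan adjacency: H appears as child of D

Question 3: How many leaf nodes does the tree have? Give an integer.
Leaves (nodes with no children): A, B, C, G

Answer: 4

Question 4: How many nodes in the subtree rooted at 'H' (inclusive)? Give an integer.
Subtree rooted at H contains: G, H
Count = 2

Answer: 2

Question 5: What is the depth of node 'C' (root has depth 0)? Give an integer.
Answer: 1

Derivation:
Path from root to C: E -> C
Depth = number of edges = 1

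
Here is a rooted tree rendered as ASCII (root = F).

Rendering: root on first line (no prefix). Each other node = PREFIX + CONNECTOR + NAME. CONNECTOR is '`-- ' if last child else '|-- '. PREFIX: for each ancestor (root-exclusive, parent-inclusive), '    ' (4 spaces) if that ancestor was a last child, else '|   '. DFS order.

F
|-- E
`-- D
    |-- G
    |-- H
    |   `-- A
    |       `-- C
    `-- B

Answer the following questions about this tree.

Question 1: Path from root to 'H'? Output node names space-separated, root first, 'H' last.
Answer: F D H

Derivation:
Walk down from root: F -> D -> H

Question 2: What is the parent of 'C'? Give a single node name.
Scan adjacency: C appears as child of A

Answer: A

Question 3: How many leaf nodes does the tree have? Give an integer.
Leaves (nodes with no children): B, C, E, G

Answer: 4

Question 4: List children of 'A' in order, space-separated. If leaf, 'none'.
Answer: C

Derivation:
Node A's children (from adjacency): C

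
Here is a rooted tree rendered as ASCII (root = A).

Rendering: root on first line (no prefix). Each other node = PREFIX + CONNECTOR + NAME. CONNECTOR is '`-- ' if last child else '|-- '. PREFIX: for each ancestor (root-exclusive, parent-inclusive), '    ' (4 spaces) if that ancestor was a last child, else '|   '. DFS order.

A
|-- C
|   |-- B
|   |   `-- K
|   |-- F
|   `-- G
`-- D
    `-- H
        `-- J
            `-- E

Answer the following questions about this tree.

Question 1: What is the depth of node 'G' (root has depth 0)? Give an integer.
Answer: 2

Derivation:
Path from root to G: A -> C -> G
Depth = number of edges = 2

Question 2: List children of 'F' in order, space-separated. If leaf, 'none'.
Answer: none

Derivation:
Node F's children (from adjacency): (leaf)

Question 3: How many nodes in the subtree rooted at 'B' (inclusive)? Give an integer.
Subtree rooted at B contains: B, K
Count = 2

Answer: 2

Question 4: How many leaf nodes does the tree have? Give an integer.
Leaves (nodes with no children): E, F, G, K

Answer: 4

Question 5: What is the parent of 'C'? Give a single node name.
Scan adjacency: C appears as child of A

Answer: A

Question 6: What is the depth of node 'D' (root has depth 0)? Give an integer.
Answer: 1

Derivation:
Path from root to D: A -> D
Depth = number of edges = 1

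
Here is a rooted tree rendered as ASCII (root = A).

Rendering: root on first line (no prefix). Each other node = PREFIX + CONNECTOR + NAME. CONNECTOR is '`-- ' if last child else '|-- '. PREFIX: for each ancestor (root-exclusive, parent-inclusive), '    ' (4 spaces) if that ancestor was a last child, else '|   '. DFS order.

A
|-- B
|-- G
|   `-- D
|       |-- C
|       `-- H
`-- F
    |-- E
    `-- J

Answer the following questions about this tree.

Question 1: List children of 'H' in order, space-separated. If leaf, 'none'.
Answer: none

Derivation:
Node H's children (from adjacency): (leaf)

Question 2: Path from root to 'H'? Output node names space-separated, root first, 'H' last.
Walk down from root: A -> G -> D -> H

Answer: A G D H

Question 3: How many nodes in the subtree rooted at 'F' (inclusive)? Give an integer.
Subtree rooted at F contains: E, F, J
Count = 3

Answer: 3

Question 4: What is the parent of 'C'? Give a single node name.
Answer: D

Derivation:
Scan adjacency: C appears as child of D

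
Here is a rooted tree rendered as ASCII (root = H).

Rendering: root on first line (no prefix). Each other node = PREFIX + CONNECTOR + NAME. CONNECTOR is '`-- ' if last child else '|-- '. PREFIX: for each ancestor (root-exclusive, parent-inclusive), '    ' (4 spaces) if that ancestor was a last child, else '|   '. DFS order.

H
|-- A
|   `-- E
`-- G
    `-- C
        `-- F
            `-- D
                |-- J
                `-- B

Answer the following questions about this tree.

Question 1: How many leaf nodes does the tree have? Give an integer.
Leaves (nodes with no children): B, E, J

Answer: 3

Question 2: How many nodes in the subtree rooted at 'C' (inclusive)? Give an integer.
Subtree rooted at C contains: B, C, D, F, J
Count = 5

Answer: 5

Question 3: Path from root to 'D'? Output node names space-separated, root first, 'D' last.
Walk down from root: H -> G -> C -> F -> D

Answer: H G C F D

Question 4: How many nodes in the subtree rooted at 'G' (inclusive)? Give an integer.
Subtree rooted at G contains: B, C, D, F, G, J
Count = 6

Answer: 6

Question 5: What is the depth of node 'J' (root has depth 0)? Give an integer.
Answer: 5

Derivation:
Path from root to J: H -> G -> C -> F -> D -> J
Depth = number of edges = 5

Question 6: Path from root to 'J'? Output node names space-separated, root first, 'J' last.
Answer: H G C F D J

Derivation:
Walk down from root: H -> G -> C -> F -> D -> J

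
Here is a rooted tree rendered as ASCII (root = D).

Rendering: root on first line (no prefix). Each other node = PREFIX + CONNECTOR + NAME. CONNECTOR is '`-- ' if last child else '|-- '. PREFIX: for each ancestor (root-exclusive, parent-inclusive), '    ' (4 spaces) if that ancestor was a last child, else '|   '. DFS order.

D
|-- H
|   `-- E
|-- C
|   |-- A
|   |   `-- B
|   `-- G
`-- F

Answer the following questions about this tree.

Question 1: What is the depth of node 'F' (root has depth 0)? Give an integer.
Path from root to F: D -> F
Depth = number of edges = 1

Answer: 1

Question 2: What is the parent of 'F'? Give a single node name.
Answer: D

Derivation:
Scan adjacency: F appears as child of D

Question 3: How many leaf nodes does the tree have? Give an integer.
Answer: 4

Derivation:
Leaves (nodes with no children): B, E, F, G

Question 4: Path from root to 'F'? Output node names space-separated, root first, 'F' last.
Walk down from root: D -> F

Answer: D F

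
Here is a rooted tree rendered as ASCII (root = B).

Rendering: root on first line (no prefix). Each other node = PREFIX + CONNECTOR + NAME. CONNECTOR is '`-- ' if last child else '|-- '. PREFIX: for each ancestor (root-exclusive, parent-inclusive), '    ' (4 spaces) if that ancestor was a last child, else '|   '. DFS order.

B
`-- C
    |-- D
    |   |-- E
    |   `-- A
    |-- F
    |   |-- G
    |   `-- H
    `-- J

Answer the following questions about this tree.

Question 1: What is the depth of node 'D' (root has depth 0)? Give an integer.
Answer: 2

Derivation:
Path from root to D: B -> C -> D
Depth = number of edges = 2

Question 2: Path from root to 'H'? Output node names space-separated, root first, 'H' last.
Walk down from root: B -> C -> F -> H

Answer: B C F H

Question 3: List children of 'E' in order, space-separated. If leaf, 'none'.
Node E's children (from adjacency): (leaf)

Answer: none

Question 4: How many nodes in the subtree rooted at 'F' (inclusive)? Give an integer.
Answer: 3

Derivation:
Subtree rooted at F contains: F, G, H
Count = 3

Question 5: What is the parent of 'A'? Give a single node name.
Scan adjacency: A appears as child of D

Answer: D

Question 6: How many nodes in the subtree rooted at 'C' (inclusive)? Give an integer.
Subtree rooted at C contains: A, C, D, E, F, G, H, J
Count = 8

Answer: 8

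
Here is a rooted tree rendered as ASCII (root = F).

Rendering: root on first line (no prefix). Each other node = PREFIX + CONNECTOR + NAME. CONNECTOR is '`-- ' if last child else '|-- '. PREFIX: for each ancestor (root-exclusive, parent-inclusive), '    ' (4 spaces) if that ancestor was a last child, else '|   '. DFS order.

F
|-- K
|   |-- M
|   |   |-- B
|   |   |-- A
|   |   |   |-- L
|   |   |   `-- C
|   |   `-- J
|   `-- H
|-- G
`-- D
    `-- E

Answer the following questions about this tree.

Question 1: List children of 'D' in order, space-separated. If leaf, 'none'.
Answer: E

Derivation:
Node D's children (from adjacency): E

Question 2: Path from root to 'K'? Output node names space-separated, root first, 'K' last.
Walk down from root: F -> K

Answer: F K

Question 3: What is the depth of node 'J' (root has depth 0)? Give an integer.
Answer: 3

Derivation:
Path from root to J: F -> K -> M -> J
Depth = number of edges = 3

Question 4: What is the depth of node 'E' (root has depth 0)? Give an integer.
Path from root to E: F -> D -> E
Depth = number of edges = 2

Answer: 2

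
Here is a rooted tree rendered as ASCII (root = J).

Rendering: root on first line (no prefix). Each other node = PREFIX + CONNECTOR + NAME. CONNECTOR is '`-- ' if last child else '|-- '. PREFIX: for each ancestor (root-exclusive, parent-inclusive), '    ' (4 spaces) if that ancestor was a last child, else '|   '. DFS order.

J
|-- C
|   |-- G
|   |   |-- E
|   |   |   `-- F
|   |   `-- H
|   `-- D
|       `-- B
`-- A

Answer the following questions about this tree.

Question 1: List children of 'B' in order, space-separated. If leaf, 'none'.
Node B's children (from adjacency): (leaf)

Answer: none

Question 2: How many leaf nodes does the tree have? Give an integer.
Leaves (nodes with no children): A, B, F, H

Answer: 4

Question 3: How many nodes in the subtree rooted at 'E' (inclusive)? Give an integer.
Answer: 2

Derivation:
Subtree rooted at E contains: E, F
Count = 2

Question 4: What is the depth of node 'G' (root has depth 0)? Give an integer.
Answer: 2

Derivation:
Path from root to G: J -> C -> G
Depth = number of edges = 2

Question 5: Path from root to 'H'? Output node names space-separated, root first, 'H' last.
Answer: J C G H

Derivation:
Walk down from root: J -> C -> G -> H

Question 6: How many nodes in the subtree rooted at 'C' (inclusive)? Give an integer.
Answer: 7

Derivation:
Subtree rooted at C contains: B, C, D, E, F, G, H
Count = 7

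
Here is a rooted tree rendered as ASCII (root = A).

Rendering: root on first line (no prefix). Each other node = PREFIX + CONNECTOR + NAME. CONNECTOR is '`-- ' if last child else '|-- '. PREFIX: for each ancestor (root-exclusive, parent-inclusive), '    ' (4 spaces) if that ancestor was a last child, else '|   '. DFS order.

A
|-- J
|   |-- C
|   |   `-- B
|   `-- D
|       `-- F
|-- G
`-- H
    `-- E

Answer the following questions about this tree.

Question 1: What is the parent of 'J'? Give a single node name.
Scan adjacency: J appears as child of A

Answer: A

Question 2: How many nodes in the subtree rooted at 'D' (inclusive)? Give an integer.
Subtree rooted at D contains: D, F
Count = 2

Answer: 2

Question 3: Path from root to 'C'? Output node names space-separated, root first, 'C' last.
Answer: A J C

Derivation:
Walk down from root: A -> J -> C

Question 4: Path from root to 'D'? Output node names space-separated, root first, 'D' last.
Walk down from root: A -> J -> D

Answer: A J D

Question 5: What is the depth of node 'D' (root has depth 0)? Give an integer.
Answer: 2

Derivation:
Path from root to D: A -> J -> D
Depth = number of edges = 2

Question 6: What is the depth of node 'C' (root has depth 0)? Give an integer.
Answer: 2

Derivation:
Path from root to C: A -> J -> C
Depth = number of edges = 2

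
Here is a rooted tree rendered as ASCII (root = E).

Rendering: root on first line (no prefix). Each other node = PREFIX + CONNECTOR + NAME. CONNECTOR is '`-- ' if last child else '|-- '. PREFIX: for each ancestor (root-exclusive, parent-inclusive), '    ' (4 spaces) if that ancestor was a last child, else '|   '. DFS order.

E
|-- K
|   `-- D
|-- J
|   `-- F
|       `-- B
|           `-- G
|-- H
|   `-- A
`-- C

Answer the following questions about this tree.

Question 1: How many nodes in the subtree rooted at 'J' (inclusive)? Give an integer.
Subtree rooted at J contains: B, F, G, J
Count = 4

Answer: 4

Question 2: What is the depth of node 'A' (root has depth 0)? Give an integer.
Answer: 2

Derivation:
Path from root to A: E -> H -> A
Depth = number of edges = 2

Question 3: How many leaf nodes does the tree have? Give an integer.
Answer: 4

Derivation:
Leaves (nodes with no children): A, C, D, G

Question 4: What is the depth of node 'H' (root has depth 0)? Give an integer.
Path from root to H: E -> H
Depth = number of edges = 1

Answer: 1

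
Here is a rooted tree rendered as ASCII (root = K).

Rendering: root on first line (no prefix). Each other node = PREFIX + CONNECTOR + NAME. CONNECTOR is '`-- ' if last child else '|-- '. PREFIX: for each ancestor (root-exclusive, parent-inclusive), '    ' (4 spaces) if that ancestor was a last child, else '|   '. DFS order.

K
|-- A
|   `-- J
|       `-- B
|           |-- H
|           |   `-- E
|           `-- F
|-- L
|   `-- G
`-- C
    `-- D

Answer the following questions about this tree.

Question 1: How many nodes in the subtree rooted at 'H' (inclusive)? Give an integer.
Subtree rooted at H contains: E, H
Count = 2

Answer: 2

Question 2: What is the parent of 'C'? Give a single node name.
Scan adjacency: C appears as child of K

Answer: K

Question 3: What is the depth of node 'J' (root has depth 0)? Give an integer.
Answer: 2

Derivation:
Path from root to J: K -> A -> J
Depth = number of edges = 2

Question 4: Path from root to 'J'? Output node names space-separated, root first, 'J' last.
Answer: K A J

Derivation:
Walk down from root: K -> A -> J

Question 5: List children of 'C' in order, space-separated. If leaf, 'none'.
Answer: D

Derivation:
Node C's children (from adjacency): D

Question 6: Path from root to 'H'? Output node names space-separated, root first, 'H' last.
Answer: K A J B H

Derivation:
Walk down from root: K -> A -> J -> B -> H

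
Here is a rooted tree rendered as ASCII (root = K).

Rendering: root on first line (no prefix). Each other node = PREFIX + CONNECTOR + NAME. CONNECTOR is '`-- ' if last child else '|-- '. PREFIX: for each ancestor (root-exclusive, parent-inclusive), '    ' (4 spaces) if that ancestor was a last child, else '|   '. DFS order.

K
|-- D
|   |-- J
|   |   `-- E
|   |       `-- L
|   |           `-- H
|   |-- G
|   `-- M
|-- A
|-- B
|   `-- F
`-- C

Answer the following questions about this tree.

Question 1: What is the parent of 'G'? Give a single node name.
Scan adjacency: G appears as child of D

Answer: D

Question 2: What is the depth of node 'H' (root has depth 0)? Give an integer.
Path from root to H: K -> D -> J -> E -> L -> H
Depth = number of edges = 5

Answer: 5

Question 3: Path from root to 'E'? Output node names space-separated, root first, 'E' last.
Answer: K D J E

Derivation:
Walk down from root: K -> D -> J -> E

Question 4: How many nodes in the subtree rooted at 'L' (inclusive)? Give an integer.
Answer: 2

Derivation:
Subtree rooted at L contains: H, L
Count = 2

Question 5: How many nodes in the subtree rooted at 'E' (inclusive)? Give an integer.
Subtree rooted at E contains: E, H, L
Count = 3

Answer: 3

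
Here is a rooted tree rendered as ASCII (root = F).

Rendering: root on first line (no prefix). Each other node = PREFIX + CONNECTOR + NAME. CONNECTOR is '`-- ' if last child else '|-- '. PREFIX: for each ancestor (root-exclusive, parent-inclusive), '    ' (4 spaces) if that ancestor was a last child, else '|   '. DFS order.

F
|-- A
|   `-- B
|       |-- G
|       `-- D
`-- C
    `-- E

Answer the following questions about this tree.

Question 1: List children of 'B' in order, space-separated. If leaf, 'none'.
Answer: G D

Derivation:
Node B's children (from adjacency): G, D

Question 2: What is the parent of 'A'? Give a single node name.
Scan adjacency: A appears as child of F

Answer: F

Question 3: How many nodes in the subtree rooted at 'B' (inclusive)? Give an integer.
Answer: 3

Derivation:
Subtree rooted at B contains: B, D, G
Count = 3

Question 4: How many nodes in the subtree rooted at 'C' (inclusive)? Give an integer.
Answer: 2

Derivation:
Subtree rooted at C contains: C, E
Count = 2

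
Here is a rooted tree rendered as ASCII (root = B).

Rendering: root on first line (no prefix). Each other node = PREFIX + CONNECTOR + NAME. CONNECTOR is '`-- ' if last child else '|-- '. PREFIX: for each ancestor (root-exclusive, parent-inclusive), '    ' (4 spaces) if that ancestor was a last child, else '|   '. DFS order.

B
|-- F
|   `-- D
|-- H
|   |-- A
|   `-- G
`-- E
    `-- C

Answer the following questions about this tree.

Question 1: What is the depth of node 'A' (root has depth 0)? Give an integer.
Path from root to A: B -> H -> A
Depth = number of edges = 2

Answer: 2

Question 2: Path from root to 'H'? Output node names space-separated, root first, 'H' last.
Answer: B H

Derivation:
Walk down from root: B -> H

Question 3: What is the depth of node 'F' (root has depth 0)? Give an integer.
Path from root to F: B -> F
Depth = number of edges = 1

Answer: 1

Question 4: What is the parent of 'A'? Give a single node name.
Scan adjacency: A appears as child of H

Answer: H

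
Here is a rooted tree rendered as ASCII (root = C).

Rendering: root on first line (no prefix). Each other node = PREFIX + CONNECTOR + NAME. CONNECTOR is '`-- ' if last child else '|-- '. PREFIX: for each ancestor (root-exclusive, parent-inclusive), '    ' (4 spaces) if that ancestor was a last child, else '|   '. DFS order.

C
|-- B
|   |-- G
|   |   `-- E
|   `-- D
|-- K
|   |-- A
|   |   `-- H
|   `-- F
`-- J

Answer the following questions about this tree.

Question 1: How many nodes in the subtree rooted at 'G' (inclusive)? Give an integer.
Answer: 2

Derivation:
Subtree rooted at G contains: E, G
Count = 2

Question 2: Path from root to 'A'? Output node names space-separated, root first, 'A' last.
Walk down from root: C -> K -> A

Answer: C K A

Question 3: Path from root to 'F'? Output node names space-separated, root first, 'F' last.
Answer: C K F

Derivation:
Walk down from root: C -> K -> F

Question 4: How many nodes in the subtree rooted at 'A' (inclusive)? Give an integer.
Answer: 2

Derivation:
Subtree rooted at A contains: A, H
Count = 2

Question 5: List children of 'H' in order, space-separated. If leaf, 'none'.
Answer: none

Derivation:
Node H's children (from adjacency): (leaf)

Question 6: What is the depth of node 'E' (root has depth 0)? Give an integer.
Answer: 3

Derivation:
Path from root to E: C -> B -> G -> E
Depth = number of edges = 3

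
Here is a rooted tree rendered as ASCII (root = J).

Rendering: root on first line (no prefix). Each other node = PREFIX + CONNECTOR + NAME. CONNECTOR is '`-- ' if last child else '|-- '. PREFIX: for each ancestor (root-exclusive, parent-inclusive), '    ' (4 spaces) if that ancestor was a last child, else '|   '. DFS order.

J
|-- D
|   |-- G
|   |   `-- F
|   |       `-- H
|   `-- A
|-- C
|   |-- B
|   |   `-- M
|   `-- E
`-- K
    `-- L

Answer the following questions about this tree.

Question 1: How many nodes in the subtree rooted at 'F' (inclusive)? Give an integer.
Answer: 2

Derivation:
Subtree rooted at F contains: F, H
Count = 2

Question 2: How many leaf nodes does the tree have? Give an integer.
Answer: 5

Derivation:
Leaves (nodes with no children): A, E, H, L, M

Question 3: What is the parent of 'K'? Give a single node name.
Scan adjacency: K appears as child of J

Answer: J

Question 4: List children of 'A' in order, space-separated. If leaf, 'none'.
Node A's children (from adjacency): (leaf)

Answer: none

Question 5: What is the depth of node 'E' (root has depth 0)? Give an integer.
Answer: 2

Derivation:
Path from root to E: J -> C -> E
Depth = number of edges = 2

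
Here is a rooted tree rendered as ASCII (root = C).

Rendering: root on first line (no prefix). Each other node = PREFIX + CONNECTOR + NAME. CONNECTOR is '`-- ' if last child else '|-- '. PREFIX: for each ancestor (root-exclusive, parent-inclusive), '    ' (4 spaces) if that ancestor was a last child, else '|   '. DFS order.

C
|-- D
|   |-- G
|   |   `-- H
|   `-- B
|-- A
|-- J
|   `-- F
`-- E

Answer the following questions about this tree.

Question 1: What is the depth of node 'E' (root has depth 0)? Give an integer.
Answer: 1

Derivation:
Path from root to E: C -> E
Depth = number of edges = 1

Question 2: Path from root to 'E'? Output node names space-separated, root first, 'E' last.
Answer: C E

Derivation:
Walk down from root: C -> E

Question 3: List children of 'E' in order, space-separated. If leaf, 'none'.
Node E's children (from adjacency): (leaf)

Answer: none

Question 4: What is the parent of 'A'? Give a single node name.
Answer: C

Derivation:
Scan adjacency: A appears as child of C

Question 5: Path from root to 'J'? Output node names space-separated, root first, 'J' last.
Walk down from root: C -> J

Answer: C J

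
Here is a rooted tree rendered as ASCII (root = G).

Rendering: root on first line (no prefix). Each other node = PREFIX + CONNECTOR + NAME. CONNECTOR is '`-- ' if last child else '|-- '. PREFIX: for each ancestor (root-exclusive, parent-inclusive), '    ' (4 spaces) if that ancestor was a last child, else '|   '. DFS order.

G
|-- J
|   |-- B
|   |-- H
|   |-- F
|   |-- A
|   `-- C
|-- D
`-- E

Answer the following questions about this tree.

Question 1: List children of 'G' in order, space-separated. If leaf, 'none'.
Node G's children (from adjacency): J, D, E

Answer: J D E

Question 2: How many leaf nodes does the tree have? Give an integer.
Answer: 7

Derivation:
Leaves (nodes with no children): A, B, C, D, E, F, H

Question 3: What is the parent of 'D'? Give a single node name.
Scan adjacency: D appears as child of G

Answer: G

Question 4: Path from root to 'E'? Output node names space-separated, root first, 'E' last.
Walk down from root: G -> E

Answer: G E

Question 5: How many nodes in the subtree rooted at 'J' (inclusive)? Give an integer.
Subtree rooted at J contains: A, B, C, F, H, J
Count = 6

Answer: 6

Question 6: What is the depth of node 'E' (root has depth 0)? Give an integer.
Path from root to E: G -> E
Depth = number of edges = 1

Answer: 1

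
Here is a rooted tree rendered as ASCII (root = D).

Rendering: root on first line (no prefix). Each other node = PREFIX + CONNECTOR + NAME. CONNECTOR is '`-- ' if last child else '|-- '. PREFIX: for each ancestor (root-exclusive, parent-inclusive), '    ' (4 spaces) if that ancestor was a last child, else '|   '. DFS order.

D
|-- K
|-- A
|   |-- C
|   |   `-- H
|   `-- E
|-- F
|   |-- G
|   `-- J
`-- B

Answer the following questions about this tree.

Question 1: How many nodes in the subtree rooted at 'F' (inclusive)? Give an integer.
Subtree rooted at F contains: F, G, J
Count = 3

Answer: 3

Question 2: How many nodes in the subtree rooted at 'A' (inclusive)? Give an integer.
Subtree rooted at A contains: A, C, E, H
Count = 4

Answer: 4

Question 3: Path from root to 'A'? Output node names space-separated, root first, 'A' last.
Walk down from root: D -> A

Answer: D A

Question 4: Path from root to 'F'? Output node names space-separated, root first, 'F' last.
Walk down from root: D -> F

Answer: D F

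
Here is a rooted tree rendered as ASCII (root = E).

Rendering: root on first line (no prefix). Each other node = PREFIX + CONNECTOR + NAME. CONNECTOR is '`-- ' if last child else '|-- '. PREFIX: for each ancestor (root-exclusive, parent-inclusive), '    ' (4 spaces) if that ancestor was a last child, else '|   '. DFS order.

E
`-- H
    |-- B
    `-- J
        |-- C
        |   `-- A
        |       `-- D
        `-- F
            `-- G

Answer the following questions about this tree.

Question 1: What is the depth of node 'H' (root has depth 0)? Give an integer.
Answer: 1

Derivation:
Path from root to H: E -> H
Depth = number of edges = 1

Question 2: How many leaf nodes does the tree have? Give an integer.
Answer: 3

Derivation:
Leaves (nodes with no children): B, D, G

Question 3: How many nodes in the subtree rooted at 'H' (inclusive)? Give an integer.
Subtree rooted at H contains: A, B, C, D, F, G, H, J
Count = 8

Answer: 8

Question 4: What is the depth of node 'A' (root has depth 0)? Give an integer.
Answer: 4

Derivation:
Path from root to A: E -> H -> J -> C -> A
Depth = number of edges = 4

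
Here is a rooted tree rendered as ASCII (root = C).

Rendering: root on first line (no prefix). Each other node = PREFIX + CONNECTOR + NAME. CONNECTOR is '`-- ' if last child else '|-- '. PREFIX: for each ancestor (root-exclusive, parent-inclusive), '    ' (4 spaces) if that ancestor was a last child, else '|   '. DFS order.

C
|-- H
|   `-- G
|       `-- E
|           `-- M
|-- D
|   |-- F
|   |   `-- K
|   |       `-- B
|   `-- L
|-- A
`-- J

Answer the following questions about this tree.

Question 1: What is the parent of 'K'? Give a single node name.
Answer: F

Derivation:
Scan adjacency: K appears as child of F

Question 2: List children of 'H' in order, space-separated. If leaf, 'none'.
Node H's children (from adjacency): G

Answer: G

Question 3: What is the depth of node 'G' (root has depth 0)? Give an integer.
Path from root to G: C -> H -> G
Depth = number of edges = 2

Answer: 2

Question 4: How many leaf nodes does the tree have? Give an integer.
Leaves (nodes with no children): A, B, J, L, M

Answer: 5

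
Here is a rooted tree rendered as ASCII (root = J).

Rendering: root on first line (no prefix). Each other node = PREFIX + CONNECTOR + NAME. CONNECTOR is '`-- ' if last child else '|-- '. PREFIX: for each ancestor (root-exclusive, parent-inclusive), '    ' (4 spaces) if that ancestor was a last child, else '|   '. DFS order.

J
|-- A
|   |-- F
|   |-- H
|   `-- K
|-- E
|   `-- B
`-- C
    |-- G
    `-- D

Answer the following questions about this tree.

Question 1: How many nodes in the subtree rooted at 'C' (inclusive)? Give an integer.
Answer: 3

Derivation:
Subtree rooted at C contains: C, D, G
Count = 3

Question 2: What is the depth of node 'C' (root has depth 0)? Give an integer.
Answer: 1

Derivation:
Path from root to C: J -> C
Depth = number of edges = 1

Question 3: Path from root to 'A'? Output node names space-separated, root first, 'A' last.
Answer: J A

Derivation:
Walk down from root: J -> A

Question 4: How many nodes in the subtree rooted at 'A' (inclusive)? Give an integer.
Subtree rooted at A contains: A, F, H, K
Count = 4

Answer: 4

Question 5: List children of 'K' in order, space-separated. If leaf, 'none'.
Answer: none

Derivation:
Node K's children (from adjacency): (leaf)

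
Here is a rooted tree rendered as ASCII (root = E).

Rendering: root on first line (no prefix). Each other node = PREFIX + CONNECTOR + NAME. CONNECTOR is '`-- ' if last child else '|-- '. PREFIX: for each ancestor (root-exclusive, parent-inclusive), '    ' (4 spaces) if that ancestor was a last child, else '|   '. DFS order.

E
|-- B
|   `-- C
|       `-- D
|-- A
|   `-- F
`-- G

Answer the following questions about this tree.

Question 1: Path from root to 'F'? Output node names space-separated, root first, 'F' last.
Answer: E A F

Derivation:
Walk down from root: E -> A -> F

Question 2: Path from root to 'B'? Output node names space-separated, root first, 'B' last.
Walk down from root: E -> B

Answer: E B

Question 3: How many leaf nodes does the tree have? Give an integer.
Answer: 3

Derivation:
Leaves (nodes with no children): D, F, G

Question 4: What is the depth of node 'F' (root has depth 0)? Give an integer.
Path from root to F: E -> A -> F
Depth = number of edges = 2

Answer: 2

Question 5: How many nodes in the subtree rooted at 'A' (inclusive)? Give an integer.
Answer: 2

Derivation:
Subtree rooted at A contains: A, F
Count = 2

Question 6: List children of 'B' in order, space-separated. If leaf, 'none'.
Node B's children (from adjacency): C

Answer: C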